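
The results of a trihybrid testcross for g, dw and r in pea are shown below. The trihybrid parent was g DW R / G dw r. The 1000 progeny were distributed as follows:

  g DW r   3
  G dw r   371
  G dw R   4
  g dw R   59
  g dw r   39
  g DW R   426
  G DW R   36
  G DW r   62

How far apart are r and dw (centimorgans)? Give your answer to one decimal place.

12.8 centimorgans

The two rarest classes, g DW r and G dw R, are the double crossovers. Comparing them with the parentals, only the r allele has switched, so r is the middle locus and the order is g – r – dw.
Crossovers in the r–dw interval produce the single-crossover classes g dw R and G DW r (59 + 62 = 121) plus the double crossovers (7).
RF(r–dw) = (121 + 7) / 1000 = 128/1000 = 0.1280 → 12.8 centimorgans.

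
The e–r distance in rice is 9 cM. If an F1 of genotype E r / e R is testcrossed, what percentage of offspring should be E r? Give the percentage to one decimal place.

A map distance of 9 cM corresponds to a recombination frequency of 0.090.
The F1 is E r / e R, so E r is a parental gamete class with expected frequency (1 − r)/2 = 0.910/2 = 0.4550.
That is 0.4550 = 45.5% of the progeny.

45.5%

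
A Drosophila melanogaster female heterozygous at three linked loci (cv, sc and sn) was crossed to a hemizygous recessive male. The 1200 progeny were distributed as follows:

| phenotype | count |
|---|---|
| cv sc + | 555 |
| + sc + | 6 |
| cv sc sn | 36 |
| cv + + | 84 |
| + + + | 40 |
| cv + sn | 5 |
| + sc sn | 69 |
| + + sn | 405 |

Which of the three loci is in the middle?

cv

The two most frequent reciprocal classes, cv sc + and + + sn, are the parental types, so the F1 was cv sc + / + + sn.
The two rarest classes, + sc + and cv + sn, are the double crossovers. Comparing them with the parentals, only the cv allele has switched, so cv is the middle locus and the order is sn – cv – sc.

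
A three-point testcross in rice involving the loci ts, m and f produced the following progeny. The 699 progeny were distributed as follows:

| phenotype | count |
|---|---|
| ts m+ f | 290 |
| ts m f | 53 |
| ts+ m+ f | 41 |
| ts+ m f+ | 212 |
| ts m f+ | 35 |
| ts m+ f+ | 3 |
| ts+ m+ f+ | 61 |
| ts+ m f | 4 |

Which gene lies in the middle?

The two most frequent reciprocal classes, ts m+ f and ts+ m f+, are the parental types, so the F1 was ts m+ f / ts+ m f+.
The two rarest classes, ts m+ f+ and ts+ m f, are the double crossovers. Comparing them with the parentals, only the f allele has switched, so f is the middle locus and the order is ts – f – m.

f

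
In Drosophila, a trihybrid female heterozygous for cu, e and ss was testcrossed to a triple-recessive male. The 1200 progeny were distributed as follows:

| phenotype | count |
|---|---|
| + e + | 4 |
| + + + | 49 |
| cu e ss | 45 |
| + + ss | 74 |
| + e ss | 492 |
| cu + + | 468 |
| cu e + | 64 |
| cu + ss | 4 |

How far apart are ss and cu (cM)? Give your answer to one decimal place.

The two most frequent reciprocal classes, cu + + and + e ss, are the parental types, so the F1 was cu + + / + e ss.
The two rarest classes, cu + ss and + e +, are the double crossovers. Comparing them with the parentals, only the ss allele has switched, so ss is the middle locus and the order is e – ss – cu.
Crossovers in the ss–cu interval produce the single-crossover classes + + + and cu e ss (49 + 45 = 94) plus the double crossovers (8).
RF(ss–cu) = (94 + 8) / 1200 = 102/1200 = 0.0850 → 8.5 cM.

8.5 cM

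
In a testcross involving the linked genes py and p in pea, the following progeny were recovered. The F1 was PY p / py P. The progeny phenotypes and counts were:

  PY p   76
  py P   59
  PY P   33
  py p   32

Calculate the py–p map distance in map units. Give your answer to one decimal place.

32.5 map units

The recombinant classes are PY P and py p: 33 + 32 = 65.
Recombination frequency = 65/200 = 0.3250 ≈ 32.5%, i.e. 32.5 map units.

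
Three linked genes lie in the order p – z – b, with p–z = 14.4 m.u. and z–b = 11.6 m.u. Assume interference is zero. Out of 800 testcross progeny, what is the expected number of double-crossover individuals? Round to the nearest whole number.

13

Map distances give recombination frequencies of 0.144 and 0.116 for the two intervals.
With no interference, expected double-crossover frequency = 0.144 × 0.116 = 0.01670.
Expected number = 0.01670 × 800 = 13.36 ≈ 13.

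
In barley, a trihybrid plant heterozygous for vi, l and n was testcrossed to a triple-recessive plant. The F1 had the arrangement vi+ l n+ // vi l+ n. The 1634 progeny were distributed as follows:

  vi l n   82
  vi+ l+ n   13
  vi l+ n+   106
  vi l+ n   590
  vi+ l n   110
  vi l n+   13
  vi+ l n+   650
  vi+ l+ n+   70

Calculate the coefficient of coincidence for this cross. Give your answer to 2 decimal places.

0.99

The two rarest classes, vi l n+ and vi+ l+ n, are the double crossovers. Comparing them with the parentals, only the vi allele has switched, so vi is the middle locus and the order is l – vi – n.
l–vi: (152 + 26)/1634 = 0.1089; vi–n: (216 + 26)/1634 = 0.1481.
Expected DCO frequency = 0.1089 × 0.1481 ≈ 0.01613; observed = 26/1634 ≈ 0.01591.
Coefficient of coincidence = 0.01591/0.01613 ≈ 0.99.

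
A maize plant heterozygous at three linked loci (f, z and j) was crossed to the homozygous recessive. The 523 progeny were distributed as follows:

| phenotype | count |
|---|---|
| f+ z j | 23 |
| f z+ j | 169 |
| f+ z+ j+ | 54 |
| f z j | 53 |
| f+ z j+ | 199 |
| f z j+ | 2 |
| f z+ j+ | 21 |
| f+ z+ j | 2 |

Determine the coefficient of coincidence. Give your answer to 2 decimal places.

0.39

The two most frequent reciprocal classes, f z+ j and f+ z j+, are the parental types, so the F1 was f z+ j / f+ z j+.
The two rarest classes, f+ z+ j and f z j+, are the double crossovers. Comparing them with the parentals, only the f allele has switched, so f is the middle locus and the order is j – f – z.
j–f: (44 + 4)/523 = 0.0918; f–z: (107 + 4)/523 = 0.2122.
Expected DCO frequency = 0.0918 × 0.2122 ≈ 0.01948; observed = 4/523 ≈ 0.00765.
Coefficient of coincidence = 0.00765/0.01948 ≈ 0.39.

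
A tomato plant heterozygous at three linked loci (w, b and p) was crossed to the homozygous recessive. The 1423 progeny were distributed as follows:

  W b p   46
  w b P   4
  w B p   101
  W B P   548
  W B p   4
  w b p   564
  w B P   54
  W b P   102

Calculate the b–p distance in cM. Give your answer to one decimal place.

The two most frequent reciprocal classes, W B P and w b p, are the parental types, so the F1 was W B P / w b p.
The two rarest classes, W B p and w b P, are the double crossovers. Comparing them with the parentals, only the p allele has switched, so p is the middle locus and the order is w – p – b.
Crossovers in the p–b interval produce the single-crossover classes W b P and w B p (102 + 101 = 203) plus the double crossovers (8).
RF(p–b) = (203 + 8) / 1423 = 211/1423 = 0.1483 → 14.8 cM.

14.8 cM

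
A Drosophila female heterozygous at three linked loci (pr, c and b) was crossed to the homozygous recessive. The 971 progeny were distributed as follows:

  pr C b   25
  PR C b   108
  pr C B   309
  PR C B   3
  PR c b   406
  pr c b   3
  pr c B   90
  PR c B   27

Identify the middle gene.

pr

The two most frequent reciprocal classes, pr C B and PR c b, are the parental types, so the F1 was pr C B / PR c b.
The two rarest classes, PR C B and pr c b, are the double crossovers. Comparing them with the parentals, only the pr allele has switched, so pr is the middle locus and the order is b – pr – c.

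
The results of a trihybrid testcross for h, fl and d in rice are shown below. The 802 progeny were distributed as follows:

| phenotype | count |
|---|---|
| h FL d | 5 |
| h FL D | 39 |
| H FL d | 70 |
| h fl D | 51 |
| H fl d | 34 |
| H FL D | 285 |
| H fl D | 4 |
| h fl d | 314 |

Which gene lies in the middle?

The two most frequent reciprocal classes, h fl d and H FL D, are the parental types, so the F1 was h fl d / H FL D.
The two rarest classes, h FL d and H fl D, are the double crossovers. Comparing them with the parentals, only the fl allele has switched, so fl is the middle locus and the order is d – fl – h.

fl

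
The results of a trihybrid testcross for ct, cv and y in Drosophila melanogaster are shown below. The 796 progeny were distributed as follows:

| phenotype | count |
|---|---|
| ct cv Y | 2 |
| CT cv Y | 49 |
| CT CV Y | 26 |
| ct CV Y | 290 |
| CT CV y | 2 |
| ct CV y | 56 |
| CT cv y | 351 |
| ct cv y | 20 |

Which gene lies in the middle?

cv

The two most frequent reciprocal classes, ct CV Y and CT cv y, are the parental types, so the F1 was ct CV Y / CT cv y.
The two rarest classes, ct cv Y and CT CV y, are the double crossovers. Comparing them with the parentals, only the cv allele has switched, so cv is the middle locus and the order is y – cv – ct.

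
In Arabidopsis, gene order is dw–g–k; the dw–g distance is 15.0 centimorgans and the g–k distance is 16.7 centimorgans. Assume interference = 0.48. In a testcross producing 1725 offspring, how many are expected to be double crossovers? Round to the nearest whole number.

Map distances give recombination frequencies of 0.150 and 0.167 for the two intervals.
With interference 0.48 (so coincidence = 0.52), expected double-crossover frequency = 0.150 × 0.167 × 0.52 = 0.01303.
Expected number = 0.01303 × 1725 = 22.47 ≈ 22.

22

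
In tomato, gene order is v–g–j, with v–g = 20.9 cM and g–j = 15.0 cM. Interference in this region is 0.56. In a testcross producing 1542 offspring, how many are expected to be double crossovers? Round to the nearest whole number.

Map distances give recombination frequencies of 0.209 and 0.150 for the two intervals.
With interference 0.56 (so coincidence = 0.44), expected double-crossover frequency = 0.209 × 0.150 × 0.44 = 0.01379.
Expected number = 0.01379 × 1542 = 21.27 ≈ 21.

21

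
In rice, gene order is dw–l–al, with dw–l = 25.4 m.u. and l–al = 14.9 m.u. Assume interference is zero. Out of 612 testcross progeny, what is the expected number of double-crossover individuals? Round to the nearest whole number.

Map distances give recombination frequencies of 0.254 and 0.149 for the two intervals.
With no interference, expected double-crossover frequency = 0.254 × 0.149 = 0.03785.
Expected number = 0.03785 × 612 = 23.16 ≈ 23.

23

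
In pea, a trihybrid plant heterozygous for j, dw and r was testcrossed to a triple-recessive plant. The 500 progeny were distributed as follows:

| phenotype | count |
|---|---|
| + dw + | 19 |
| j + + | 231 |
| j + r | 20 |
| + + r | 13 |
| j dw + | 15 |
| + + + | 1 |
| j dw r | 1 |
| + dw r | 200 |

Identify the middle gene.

The two most frequent reciprocal classes, j + + and + dw r, are the parental types, so the F1 was j + + / + dw r.
The two rarest classes, + + + and j dw r, are the double crossovers. Comparing them with the parentals, only the j allele has switched, so j is the middle locus and the order is r – j – dw.

j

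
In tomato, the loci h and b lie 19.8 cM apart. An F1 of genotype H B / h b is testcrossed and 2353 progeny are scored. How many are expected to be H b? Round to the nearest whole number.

A map distance of 19.8 cM corresponds to a recombination frequency of 0.198.
The F1 is H B / h b, so H b is a recombinant gamete class with expected frequency r/2 = 0.198/2 = 0.0990.
Expected number = 0.0990 × 2353 = 232.95 ≈ 233.

233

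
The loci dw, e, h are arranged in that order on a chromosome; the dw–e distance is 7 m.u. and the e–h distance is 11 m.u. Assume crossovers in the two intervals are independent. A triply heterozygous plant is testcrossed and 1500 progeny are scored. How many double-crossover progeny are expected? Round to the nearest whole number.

Map distances give recombination frequencies of 0.070 and 0.110 for the two intervals.
With no interference, expected double-crossover frequency = 0.070 × 0.110 = 0.00770.
Expected number = 0.00770 × 1500 = 11.55 ≈ 12.

12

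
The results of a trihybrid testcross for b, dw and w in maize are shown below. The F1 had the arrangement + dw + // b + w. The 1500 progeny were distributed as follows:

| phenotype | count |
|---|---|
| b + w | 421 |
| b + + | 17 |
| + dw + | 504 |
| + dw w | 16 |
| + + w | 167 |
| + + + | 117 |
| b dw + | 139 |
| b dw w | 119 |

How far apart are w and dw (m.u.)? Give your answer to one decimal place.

The two rarest classes, + dw w and b + +, are the double crossovers. Comparing them with the parentals, only the w allele has switched, so w is the middle locus and the order is b – w – dw.
Crossovers in the w–dw interval produce the single-crossover classes + + + and b dw w (117 + 119 = 236) plus the double crossovers (33).
RF(w–dw) = (236 + 33) / 1500 = 269/1500 = 0.1793 → 17.9 m.u.

17.9 m.u.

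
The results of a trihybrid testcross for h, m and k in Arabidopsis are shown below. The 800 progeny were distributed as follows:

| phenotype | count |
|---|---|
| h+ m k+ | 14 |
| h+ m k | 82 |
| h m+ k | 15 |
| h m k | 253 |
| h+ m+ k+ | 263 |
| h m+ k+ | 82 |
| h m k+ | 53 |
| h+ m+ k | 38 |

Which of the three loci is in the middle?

The two most frequent reciprocal classes, h m k and h+ m+ k+, are the parental types, so the F1 was h m k / h+ m+ k+.
The two rarest classes, h m+ k and h+ m k+, are the double crossovers. Comparing them with the parentals, only the m allele has switched, so m is the middle locus and the order is h – m – k.

m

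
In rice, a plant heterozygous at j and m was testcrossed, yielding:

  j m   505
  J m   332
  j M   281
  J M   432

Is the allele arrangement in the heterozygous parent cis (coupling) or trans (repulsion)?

The two most frequent classes are J M (432) and j m (505); these are the parental (non-recombinant) types.
So the F1 carried J M on one chromosome and j m on the other — the recessive alleles are on the same chromosome (cis / coupling).

cis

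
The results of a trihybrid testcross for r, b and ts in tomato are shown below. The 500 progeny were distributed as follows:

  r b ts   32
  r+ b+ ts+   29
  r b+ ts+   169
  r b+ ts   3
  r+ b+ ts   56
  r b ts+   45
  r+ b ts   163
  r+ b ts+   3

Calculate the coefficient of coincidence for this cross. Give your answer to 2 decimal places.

The two most frequent reciprocal classes, r+ b ts and r b+ ts+, are the parental types, so the F1 was r+ b ts / r b+ ts+.
The two rarest classes, r+ b ts+ and r b+ ts, are the double crossovers. Comparing them with the parentals, only the ts allele has switched, so ts is the middle locus and the order is r – ts – b.
r–ts: (61 + 6)/500 = 0.1340; ts–b: (101 + 6)/500 = 0.2140.
Expected DCO frequency = 0.1340 × 0.2140 ≈ 0.02868; observed = 6/500 ≈ 0.01200.
Coefficient of coincidence = 0.01200/0.02868 ≈ 0.42.

0.42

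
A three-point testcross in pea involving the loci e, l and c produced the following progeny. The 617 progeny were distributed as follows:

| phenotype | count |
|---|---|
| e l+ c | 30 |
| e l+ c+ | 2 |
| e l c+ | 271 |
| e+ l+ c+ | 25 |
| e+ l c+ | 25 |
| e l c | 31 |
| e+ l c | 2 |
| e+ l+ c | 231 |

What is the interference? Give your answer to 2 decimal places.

The two most frequent reciprocal classes, e+ l+ c and e l c+, are the parental types, so the F1 was e+ l+ c / e l c+.
The two rarest classes, e+ l c and e l+ c+, are the double crossovers. Comparing them with the parentals, only the l allele has switched, so l is the middle locus and the order is c – l – e.
c–l: (56 + 4)/617 = 0.0972; l–e: (55 + 4)/617 = 0.0956.
Expected DCO frequency = 0.0972 × 0.0956 ≈ 0.00929; observed = 4/617 ≈ 0.00648.
Coefficient of coincidence = 0.00648/0.00929 ≈ 0.70; interference = 1 − 0.70 = 0.30.

0.30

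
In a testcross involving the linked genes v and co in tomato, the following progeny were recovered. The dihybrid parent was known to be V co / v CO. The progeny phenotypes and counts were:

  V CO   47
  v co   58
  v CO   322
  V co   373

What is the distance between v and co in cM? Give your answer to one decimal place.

The recombinant classes are V CO and v co: 47 + 58 = 105.
Recombination frequency = 105/800 = 0.1313 ≈ 13.1%, i.e. 13.1 cM.

13.1 cM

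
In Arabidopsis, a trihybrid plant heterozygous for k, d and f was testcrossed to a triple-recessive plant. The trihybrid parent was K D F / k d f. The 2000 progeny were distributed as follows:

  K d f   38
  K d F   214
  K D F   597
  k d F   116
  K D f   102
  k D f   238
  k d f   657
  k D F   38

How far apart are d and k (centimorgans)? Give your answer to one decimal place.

26.4 centimorgans

The two rarest classes, k D F and K d f, are the double crossovers. Comparing them with the parentals, only the k allele has switched, so k is the middle locus and the order is d – k – f.
Crossovers in the d–k interval produce the single-crossover classes K d F and k D f (214 + 238 = 452) plus the double crossovers (76).
RF(d–k) = (452 + 76) / 2000 = 528/2000 = 0.2640 → 26.4 centimorgans.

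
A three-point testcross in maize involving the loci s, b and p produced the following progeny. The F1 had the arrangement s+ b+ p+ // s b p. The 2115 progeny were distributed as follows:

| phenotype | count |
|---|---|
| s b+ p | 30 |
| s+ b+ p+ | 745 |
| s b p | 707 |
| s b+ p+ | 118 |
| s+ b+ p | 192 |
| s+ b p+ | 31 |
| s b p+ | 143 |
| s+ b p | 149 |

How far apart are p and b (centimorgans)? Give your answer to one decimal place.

18.7 centimorgans

The two rarest classes, s+ b p+ and s b+ p, are the double crossovers. Comparing them with the parentals, only the b allele has switched, so b is the middle locus and the order is s – b – p.
Crossovers in the b–p interval produce the single-crossover classes s+ b+ p and s b p+ (192 + 143 = 335) plus the double crossovers (61).
RF(b–p) = (335 + 61) / 2115 = 396/2115 = 0.1872 → 18.7 centimorgans.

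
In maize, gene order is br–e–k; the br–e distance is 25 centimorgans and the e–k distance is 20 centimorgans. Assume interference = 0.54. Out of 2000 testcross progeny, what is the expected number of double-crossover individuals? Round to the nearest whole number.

Map distances give recombination frequencies of 0.250 and 0.200 for the two intervals.
With interference 0.54 (so coincidence = 0.46), expected double-crossover frequency = 0.250 × 0.200 × 0.46 = 0.02300.
Expected number = 0.02300 × 2000 = 46.00 ≈ 46.

46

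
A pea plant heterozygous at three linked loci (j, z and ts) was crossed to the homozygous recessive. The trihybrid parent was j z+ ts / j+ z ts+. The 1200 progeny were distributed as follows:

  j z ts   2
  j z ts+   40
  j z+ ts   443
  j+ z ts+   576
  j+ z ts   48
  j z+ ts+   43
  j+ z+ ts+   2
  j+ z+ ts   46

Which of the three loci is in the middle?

The two rarest classes, j z ts and j+ z+ ts+, are the double crossovers. Comparing them with the parentals, only the z allele has switched, so z is the middle locus and the order is j – z – ts.

z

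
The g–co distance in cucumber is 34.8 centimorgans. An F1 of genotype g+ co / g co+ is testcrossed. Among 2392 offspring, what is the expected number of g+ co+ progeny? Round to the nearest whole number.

A map distance of 34.8 centimorgans corresponds to a recombination frequency of 0.348.
The F1 is g+ co / g co+, so g+ co+ is a recombinant gamete class with expected frequency r/2 = 0.348/2 = 0.1740.
Expected number = 0.1740 × 2392 = 416.21 ≈ 416.

416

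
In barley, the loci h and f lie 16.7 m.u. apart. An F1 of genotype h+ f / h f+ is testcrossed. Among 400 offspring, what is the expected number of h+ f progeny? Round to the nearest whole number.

A map distance of 16.7 m.u. corresponds to a recombination frequency of 0.167.
The F1 is h+ f / h f+, so h+ f is a parental gamete class with expected frequency (1 − r)/2 = 0.833/2 = 0.4165.
Expected number = 0.4165 × 400 = 166.60 ≈ 167.

167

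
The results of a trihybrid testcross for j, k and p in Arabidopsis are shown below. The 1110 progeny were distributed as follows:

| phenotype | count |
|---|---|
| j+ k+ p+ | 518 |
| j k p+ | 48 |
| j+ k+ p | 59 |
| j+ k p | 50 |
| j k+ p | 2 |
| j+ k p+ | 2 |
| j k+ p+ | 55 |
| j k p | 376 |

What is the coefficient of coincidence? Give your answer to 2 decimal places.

0.37

The two most frequent reciprocal classes, j k p and j+ k+ p+, are the parental types, so the F1 was j k p / j+ k+ p+.
The two rarest classes, j k+ p and j+ k p+, are the double crossovers. Comparing them with the parentals, only the k allele has switched, so k is the middle locus and the order is p – k – j.
p–k: (107 + 4)/1110 = 0.1000; k–j: (105 + 4)/1110 = 0.0982.
Expected DCO frequency = 0.1000 × 0.0982 ≈ 0.00982; observed = 4/1110 ≈ 0.00360.
Coefficient of coincidence = 0.00360/0.00982 ≈ 0.37.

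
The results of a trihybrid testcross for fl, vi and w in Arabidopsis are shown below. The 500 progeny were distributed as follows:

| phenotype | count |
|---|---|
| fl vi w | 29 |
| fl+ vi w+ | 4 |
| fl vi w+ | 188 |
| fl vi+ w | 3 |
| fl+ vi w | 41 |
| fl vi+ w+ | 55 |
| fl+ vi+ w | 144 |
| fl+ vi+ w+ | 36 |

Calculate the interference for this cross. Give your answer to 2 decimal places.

0.53

The two most frequent reciprocal classes, fl+ vi+ w and fl vi w+, are the parental types, so the F1 was fl+ vi+ w / fl vi w+.
The two rarest classes, fl vi+ w and fl+ vi w+, are the double crossovers. Comparing them with the parentals, only the fl allele has switched, so fl is the middle locus and the order is vi – fl – w.
vi–fl: (96 + 7)/500 = 0.2060; fl–w: (65 + 7)/500 = 0.1440.
Expected DCO frequency = 0.2060 × 0.1440 ≈ 0.02966; observed = 7/500 ≈ 0.01400.
Coefficient of coincidence = 0.01400/0.02966 ≈ 0.47; interference = 1 − 0.47 = 0.53.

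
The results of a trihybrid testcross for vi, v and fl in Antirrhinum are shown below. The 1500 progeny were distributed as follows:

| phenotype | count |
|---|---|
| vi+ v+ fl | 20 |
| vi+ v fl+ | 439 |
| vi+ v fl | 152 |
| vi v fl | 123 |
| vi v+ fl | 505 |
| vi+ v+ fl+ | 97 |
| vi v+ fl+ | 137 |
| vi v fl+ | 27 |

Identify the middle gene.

vi

The two most frequent reciprocal classes, vi v+ fl and vi+ v fl+, are the parental types, so the F1 was vi v+ fl / vi+ v fl+.
The two rarest classes, vi+ v+ fl and vi v fl+, are the double crossovers. Comparing them with the parentals, only the vi allele has switched, so vi is the middle locus and the order is v – vi – fl.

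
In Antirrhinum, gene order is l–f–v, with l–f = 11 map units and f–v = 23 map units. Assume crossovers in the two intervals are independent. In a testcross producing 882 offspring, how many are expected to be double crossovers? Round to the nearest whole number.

Map distances give recombination frequencies of 0.110 and 0.230 for the two intervals.
With no interference, expected double-crossover frequency = 0.110 × 0.230 = 0.02530.
Expected number = 0.02530 × 882 = 22.31 ≈ 22.

22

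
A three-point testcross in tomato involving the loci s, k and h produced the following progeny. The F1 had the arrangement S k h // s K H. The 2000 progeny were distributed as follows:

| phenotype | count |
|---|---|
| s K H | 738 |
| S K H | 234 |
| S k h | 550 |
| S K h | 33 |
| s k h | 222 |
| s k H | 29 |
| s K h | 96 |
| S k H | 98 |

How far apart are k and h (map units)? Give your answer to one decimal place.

12.8 map units

The two rarest classes, S K h and s k H, are the double crossovers. Comparing them with the parentals, only the k allele has switched, so k is the middle locus and the order is s – k – h.
Crossovers in the k–h interval produce the single-crossover classes S k H and s K h (98 + 96 = 194) plus the double crossovers (62).
RF(k–h) = (194 + 62) / 2000 = 256/2000 = 0.1280 → 12.8 map units.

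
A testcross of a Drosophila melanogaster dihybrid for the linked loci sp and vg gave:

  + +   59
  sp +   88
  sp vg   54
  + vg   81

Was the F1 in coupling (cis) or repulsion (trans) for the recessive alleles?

The two most frequent classes are + vg (81) and sp + (88); these are the parental (non-recombinant) types.
So the F1 carried + vg on one chromosome and sp + on the other — the recessive alleles are on opposite chromosomes (trans / repulsion).

trans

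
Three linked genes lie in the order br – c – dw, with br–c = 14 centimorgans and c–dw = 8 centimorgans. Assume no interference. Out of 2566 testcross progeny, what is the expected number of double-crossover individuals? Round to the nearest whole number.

29

Map distances give recombination frequencies of 0.140 and 0.080 for the two intervals.
With no interference, expected double-crossover frequency = 0.140 × 0.080 = 0.01120.
Expected number = 0.01120 × 2566 = 28.74 ≈ 29.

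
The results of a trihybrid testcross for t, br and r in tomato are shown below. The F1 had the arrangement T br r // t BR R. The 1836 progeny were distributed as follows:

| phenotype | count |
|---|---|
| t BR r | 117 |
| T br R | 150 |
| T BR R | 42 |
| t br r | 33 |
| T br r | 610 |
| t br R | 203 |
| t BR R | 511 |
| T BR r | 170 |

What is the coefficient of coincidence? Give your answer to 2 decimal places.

The two rarest classes, t br r and T BR R, are the double crossovers. Comparing them with the parentals, only the t allele has switched, so t is the middle locus and the order is br – t – r.
br–t: (373 + 75)/1836 = 0.2440; t–r: (267 + 75)/1836 = 0.1863.
Expected DCO frequency = 0.2440 × 0.1863 ≈ 0.04546; observed = 75/1836 ≈ 0.04085.
Coefficient of coincidence = 0.04085/0.04546 ≈ 0.90.

0.90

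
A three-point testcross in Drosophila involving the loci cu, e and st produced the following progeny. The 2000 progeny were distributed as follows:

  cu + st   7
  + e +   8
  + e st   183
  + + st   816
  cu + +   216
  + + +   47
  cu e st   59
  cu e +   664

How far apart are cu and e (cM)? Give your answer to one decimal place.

20.7 cM

The two most frequent reciprocal classes, cu e + and + + st, are the parental types, so the F1 was cu e + / + + st.
The two rarest classes, + e + and cu + st, are the double crossovers. Comparing them with the parentals, only the cu allele has switched, so cu is the middle locus and the order is e – cu – st.
Crossovers in the e–cu interval produce the single-crossover classes cu + + and + e st (216 + 183 = 399) plus the double crossovers (15).
RF(e–cu) = (399 + 15) / 2000 = 414/2000 = 0.2070 → 20.7 cM.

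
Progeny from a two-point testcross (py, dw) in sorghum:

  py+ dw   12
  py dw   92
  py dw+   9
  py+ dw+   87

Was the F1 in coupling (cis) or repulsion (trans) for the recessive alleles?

cis

The two most frequent classes are py+ dw+ (87) and py dw (92); these are the parental (non-recombinant) types.
So the F1 carried py+ dw+ on one chromosome and py dw on the other — the recessive alleles are on the same chromosome (cis / coupling).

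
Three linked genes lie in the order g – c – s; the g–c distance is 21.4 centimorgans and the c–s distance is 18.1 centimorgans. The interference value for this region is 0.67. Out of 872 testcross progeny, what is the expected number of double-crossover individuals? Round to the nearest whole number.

Map distances give recombination frequencies of 0.214 and 0.181 for the two intervals.
With interference 0.67 (so coincidence = 0.33), expected double-crossover frequency = 0.214 × 0.181 × 0.33 = 0.01278.
Expected number = 0.01278 × 872 = 11.15 ≈ 11.

11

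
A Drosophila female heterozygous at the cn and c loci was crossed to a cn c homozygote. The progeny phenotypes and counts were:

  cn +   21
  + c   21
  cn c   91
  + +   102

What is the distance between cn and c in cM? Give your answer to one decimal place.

17.9 cM

The two most frequent classes, + + (102) and cn c (91), are the parental types, so the F1 was + + / cn c.
The recombinant classes are + c and cn +: 21 + 21 = 42.
Recombination frequency = 42/235 = 0.1787 ≈ 17.9%, i.e. 17.9 cM.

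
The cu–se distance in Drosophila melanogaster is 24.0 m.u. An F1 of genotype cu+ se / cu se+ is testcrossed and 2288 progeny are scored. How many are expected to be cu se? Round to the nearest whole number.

275

A map distance of 24.0 m.u. corresponds to a recombination frequency of 0.240.
The F1 is cu+ se / cu se+, so cu se is a recombinant gamete class with expected frequency r/2 = 0.240/2 = 0.1200.
Expected number = 0.1200 × 2288 = 274.56 ≈ 275.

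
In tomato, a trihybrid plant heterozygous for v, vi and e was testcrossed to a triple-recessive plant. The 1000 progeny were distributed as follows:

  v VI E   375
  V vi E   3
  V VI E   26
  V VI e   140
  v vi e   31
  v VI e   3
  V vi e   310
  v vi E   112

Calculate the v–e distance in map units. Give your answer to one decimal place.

6.3 map units

The two most frequent reciprocal classes, V vi e and v VI E, are the parental types, so the F1 was V vi e / v VI E.
The two rarest classes, V vi E and v VI e, are the double crossovers. Comparing them with the parentals, only the e allele has switched, so e is the middle locus and the order is vi – e – v.
Crossovers in the e–v interval produce the single-crossover classes v vi e and V VI E (31 + 26 = 57) plus the double crossovers (6).
RF(e–v) = (57 + 6) / 1000 = 63/1000 = 0.0630 → 6.3 map units.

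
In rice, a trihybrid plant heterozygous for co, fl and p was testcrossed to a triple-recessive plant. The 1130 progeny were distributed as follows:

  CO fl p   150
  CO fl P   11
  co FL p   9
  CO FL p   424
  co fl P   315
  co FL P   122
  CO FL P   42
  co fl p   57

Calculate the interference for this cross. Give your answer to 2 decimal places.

The two most frequent reciprocal classes, co fl P and CO FL p, are the parental types, so the F1 was co fl P / CO FL p.
The two rarest classes, CO fl P and co FL p, are the double crossovers. Comparing them with the parentals, only the co allele has switched, so co is the middle locus and the order is fl – co – p.
fl–co: (272 + 20)/1130 = 0.2584; co–p: (99 + 20)/1130 = 0.1053.
Expected DCO frequency = 0.2584 × 0.1053 ≈ 0.02721; observed = 20/1130 ≈ 0.01770.
Coefficient of coincidence = 0.01770/0.02721 ≈ 0.65; interference = 1 − 0.65 = 0.35.

0.35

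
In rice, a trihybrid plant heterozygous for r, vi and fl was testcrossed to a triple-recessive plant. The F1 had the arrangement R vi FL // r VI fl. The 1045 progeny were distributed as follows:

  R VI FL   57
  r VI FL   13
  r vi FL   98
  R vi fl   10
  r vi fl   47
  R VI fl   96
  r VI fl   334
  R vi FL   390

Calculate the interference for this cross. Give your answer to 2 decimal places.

The two rarest classes, R vi fl and r VI FL, are the double crossovers. Comparing them with the parentals, only the fl allele has switched, so fl is the middle locus and the order is vi – fl – r.
vi–fl: (104 + 23)/1045 = 0.1215; fl–r: (194 + 23)/1045 = 0.2077.
Expected DCO frequency = 0.1215 × 0.2077 ≈ 0.02524; observed = 23/1045 ≈ 0.02201.
Coefficient of coincidence = 0.02201/0.02524 ≈ 0.87; interference = 1 − 0.87 = 0.13.

0.13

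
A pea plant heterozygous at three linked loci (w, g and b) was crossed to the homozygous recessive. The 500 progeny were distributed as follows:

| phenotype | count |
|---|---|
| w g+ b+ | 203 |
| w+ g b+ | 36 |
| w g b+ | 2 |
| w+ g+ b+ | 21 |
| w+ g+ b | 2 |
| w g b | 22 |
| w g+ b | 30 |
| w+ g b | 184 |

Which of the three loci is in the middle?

The two most frequent reciprocal classes, w g+ b+ and w+ g b, are the parental types, so the F1 was w g+ b+ / w+ g b.
The two rarest classes, w g b+ and w+ g+ b, are the double crossovers. Comparing them with the parentals, only the g allele has switched, so g is the middle locus and the order is w – g – b.

g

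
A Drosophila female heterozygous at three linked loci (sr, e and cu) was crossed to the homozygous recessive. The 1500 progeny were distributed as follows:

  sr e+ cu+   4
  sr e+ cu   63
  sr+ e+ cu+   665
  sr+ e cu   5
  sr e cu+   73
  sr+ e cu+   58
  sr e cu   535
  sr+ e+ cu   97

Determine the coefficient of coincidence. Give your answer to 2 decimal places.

0.58

The two most frequent reciprocal classes, sr+ e+ cu+ and sr e cu, are the parental types, so the F1 was sr+ e+ cu+ / sr e cu.
The two rarest classes, sr e+ cu+ and sr+ e cu, are the double crossovers. Comparing them with the parentals, only the sr allele has switched, so sr is the middle locus and the order is cu – sr – e.
cu–sr: (170 + 9)/1500 = 0.1193; sr–e: (121 + 9)/1500 = 0.0867.
Expected DCO frequency = 0.1193 × 0.0867 ≈ 0.01034; observed = 9/1500 ≈ 0.00600.
Coefficient of coincidence = 0.00600/0.01034 ≈ 0.58.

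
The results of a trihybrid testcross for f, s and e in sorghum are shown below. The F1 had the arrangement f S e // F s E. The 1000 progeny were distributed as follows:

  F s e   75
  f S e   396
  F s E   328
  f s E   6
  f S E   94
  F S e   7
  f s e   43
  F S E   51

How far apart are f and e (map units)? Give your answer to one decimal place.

18.2 map units

The two rarest classes, F S e and f s E, are the double crossovers. Comparing them with the parentals, only the f allele has switched, so f is the middle locus and the order is e – f – s.
Crossovers in the e–f interval produce the single-crossover classes f S E and F s e (94 + 75 = 169) plus the double crossovers (13).
RF(e–f) = (169 + 13) / 1000 = 182/1000 = 0.1820 → 18.2 map units.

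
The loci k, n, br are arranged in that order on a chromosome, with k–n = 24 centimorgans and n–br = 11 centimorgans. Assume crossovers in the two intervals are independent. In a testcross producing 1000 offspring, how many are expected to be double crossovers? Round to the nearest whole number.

26

Map distances give recombination frequencies of 0.240 and 0.110 for the two intervals.
With no interference, expected double-crossover frequency = 0.240 × 0.110 = 0.02640.
Expected number = 0.02640 × 1000 = 26.40 ≈ 26.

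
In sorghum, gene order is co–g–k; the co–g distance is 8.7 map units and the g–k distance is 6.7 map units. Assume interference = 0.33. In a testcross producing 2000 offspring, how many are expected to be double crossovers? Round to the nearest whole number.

8

Map distances give recombination frequencies of 0.087 and 0.067 for the two intervals.
With interference 0.33 (so coincidence = 0.67), expected double-crossover frequency = 0.087 × 0.067 × 0.67 = 0.00391.
Expected number = 0.00391 × 2000 = 7.81 ≈ 8.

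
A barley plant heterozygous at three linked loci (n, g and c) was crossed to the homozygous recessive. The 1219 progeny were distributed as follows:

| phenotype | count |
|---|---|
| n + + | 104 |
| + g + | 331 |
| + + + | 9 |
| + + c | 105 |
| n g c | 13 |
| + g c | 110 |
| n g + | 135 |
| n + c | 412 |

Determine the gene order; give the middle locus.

The two most frequent reciprocal classes, n + c and + g +, are the parental types, so the F1 was n + c / + g +.
The two rarest classes, n g c and + + +, are the double crossovers. Comparing them with the parentals, only the g allele has switched, so g is the middle locus and the order is n – g – c.

g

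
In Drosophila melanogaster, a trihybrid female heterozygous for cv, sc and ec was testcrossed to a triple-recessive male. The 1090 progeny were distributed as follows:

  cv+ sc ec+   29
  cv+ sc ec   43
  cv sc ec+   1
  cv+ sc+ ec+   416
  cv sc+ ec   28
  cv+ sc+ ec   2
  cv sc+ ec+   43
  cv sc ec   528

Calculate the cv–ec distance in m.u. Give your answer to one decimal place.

8.2 m.u.

The two most frequent reciprocal classes, cv+ sc+ ec+ and cv sc ec, are the parental types, so the F1 was cv+ sc+ ec+ / cv sc ec.
The two rarest classes, cv+ sc+ ec and cv sc ec+, are the double crossovers. Comparing them with the parentals, only the ec allele has switched, so ec is the middle locus and the order is sc – ec – cv.
Crossovers in the ec–cv interval produce the single-crossover classes cv sc+ ec+ and cv+ sc ec (43 + 43 = 86) plus the double crossovers (3).
RF(ec–cv) = (86 + 3) / 1090 = 89/1090 = 0.0817 → 8.2 m.u.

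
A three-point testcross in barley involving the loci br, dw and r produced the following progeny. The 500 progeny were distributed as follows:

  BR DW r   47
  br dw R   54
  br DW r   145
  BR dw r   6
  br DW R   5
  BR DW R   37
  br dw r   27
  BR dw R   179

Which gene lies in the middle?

r

The two most frequent reciprocal classes, BR dw R and br DW r, are the parental types, so the F1 was BR dw R / br DW r.
The two rarest classes, BR dw r and br DW R, are the double crossovers. Comparing them with the parentals, only the r allele has switched, so r is the middle locus and the order is dw – r – br.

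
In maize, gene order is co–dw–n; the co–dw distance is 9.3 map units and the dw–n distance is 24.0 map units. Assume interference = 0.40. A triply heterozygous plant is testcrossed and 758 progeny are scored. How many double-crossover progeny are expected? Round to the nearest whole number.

10

Map distances give recombination frequencies of 0.093 and 0.240 for the two intervals.
With interference 0.40 (so coincidence = 0.60), expected double-crossover frequency = 0.093 × 0.240 × 0.60 = 0.01339.
Expected number = 0.01339 × 758 = 10.15 ≈ 10.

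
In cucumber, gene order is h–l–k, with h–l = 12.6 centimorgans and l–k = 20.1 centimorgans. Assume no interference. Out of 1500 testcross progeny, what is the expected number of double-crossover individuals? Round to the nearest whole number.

38

Map distances give recombination frequencies of 0.126 and 0.201 for the two intervals.
With no interference, expected double-crossover frequency = 0.126 × 0.201 = 0.02533.
Expected number = 0.02533 × 1500 = 37.99 ≈ 38.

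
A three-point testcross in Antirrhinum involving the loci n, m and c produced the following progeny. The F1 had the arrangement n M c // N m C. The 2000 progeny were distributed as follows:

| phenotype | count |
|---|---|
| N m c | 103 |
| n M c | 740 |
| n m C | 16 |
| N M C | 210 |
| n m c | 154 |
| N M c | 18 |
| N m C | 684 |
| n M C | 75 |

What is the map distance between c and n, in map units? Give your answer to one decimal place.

10.6 map units

The two rarest classes, N M c and n m C, are the double crossovers. Comparing them with the parentals, only the n allele has switched, so n is the middle locus and the order is m – n – c.
Crossovers in the n–c interval produce the single-crossover classes n M C and N m c (75 + 103 = 178) plus the double crossovers (34).
RF(n–c) = (178 + 34) / 2000 = 212/2000 = 0.1060 → 10.6 map units.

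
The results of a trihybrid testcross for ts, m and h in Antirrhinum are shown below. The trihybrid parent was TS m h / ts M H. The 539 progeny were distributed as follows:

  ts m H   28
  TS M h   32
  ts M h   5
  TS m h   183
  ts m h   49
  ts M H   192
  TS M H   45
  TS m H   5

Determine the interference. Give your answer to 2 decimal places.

The two rarest classes, TS m H and ts M h, are the double crossovers. Comparing them with the parentals, only the h allele has switched, so h is the middle locus and the order is m – h – ts.
m–h: (60 + 10)/539 = 0.1299; h–ts: (94 + 10)/539 = 0.1929.
Expected DCO frequency = 0.1299 × 0.1929 ≈ 0.02506; observed = 10/539 ≈ 0.01855.
Coefficient of coincidence = 0.01855/0.02506 ≈ 0.74; interference = 1 − 0.74 = 0.26.

0.26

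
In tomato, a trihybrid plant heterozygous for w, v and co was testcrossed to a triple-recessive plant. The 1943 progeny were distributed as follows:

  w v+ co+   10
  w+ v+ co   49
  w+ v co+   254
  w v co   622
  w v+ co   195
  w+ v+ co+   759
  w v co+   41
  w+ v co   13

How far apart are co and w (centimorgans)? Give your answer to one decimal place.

The two most frequent reciprocal classes, w+ v+ co+ and w v co, are the parental types, so the F1 was w+ v+ co+ / w v co.
The two rarest classes, w v+ co+ and w+ v co, are the double crossovers. Comparing them with the parentals, only the w allele has switched, so w is the middle locus and the order is co – w – v.
Crossovers in the co–w interval produce the single-crossover classes w+ v+ co and w v co+ (49 + 41 = 90) plus the double crossovers (23).
RF(co–w) = (90 + 23) / 1943 = 113/1943 = 0.0582 → 5.8 centimorgans.

5.8 centimorgans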